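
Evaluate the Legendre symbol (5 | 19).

Reciprocity: 5 ≡ 1 and 19 ≡ 3 (mod 4), so (5/19) = +(19/5).
Reduce top mod 5: now compute (4/5).
Pull out 2^2: since 5 ≡ 5 (mod 8), (2/5) = -1, so (2/5)^2 = +1.
Reached (1/5) = 1. Collecting the sign flips along the way, the symbol is +1.

1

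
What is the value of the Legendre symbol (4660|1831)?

First reduce: 4660 ≡ 998 (mod 1831).
Pull out 2: since 1831 ≡ 7 (mod 8), (2/1831) = +1.
Reciprocity: 499 ≡ 3 and 1831 ≡ 3 (mod 4), so (499/1831) = −(1831/499).
Reduce top mod 499: now compute (334/499).
Pull out 2: since 499 ≡ 3 (mod 8), (2/499) = -1.
Reciprocity: 167 ≡ 3 and 499 ≡ 3 (mod 4), so (167/499) = −(499/167).
Reduce top mod 167: now compute (165/167).
Reciprocity: 165 ≡ 1 and 167 ≡ 3 (mod 4), so (165/167) = +(167/165).
Reduce top mod 165: now compute (2/165).
Pull out 2: since 165 ≡ 5 (mod 8), (2/165) = -1.
Reached (1/165) = 1. Collecting the sign flips along the way, the symbol is +1.

1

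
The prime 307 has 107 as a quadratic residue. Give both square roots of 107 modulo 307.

148, 159

Since 307 ≡ 3 (mod 4), a square root of 107 is 107^((307+1)/4) = 107^77 mod 307.
Repeated squaring: 107^2≡90, 107^4≡118, 107^8≡109, 107^16≡215, 107^32≡175, 107^64≡232 (mod 307).
107^77 = 107^(64+8+4+1) ≡ 148 (mod 307).
Check: 148² = 21904 ≡ 107 (mod 307). The two roots are 148 and 159.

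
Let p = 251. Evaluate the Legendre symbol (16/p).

Pull out 2^4: since 251 ≡ 3 (mod 8), (2/251) = -1, so (2/251)^4 = +1.
Reached (1/251) = 1. Collecting the sign flips along the way, the symbol is +1.

1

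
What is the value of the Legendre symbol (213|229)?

Reciprocity: 213 ≡ 1 and 229 ≡ 1 (mod 4), so (213/229) = +(229/213).
Reduce top mod 213: now compute (16/213).
Pull out 2^4: since 213 ≡ 5 (mod 8), (2/213) = -1, so (2/213)^4 = +1.
Reached (1/213) = 1. Collecting the sign flips along the way, the symbol is +1.

1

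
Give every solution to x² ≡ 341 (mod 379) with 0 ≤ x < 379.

Since 379 ≡ 3 (mod 4), a square root of 341 is 341^((379+1)/4) = 341^95 mod 379.
Repeated squaring: 341^2≡307, 341^4≡257, 341^8≡103, 341^16≡376, 341^32≡9, 341^64≡81 (mod 379).
341^95 = 341^(64+16+8+4+2+1) ≡ 290 (mod 379).
Check: 290² = 84100 ≡ 341 (mod 379). The two roots are 89 and 290.

89, 290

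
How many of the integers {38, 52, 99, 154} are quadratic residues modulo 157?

(38/157) = -1 → non-residue.
(52/157) = +1 → QR.
(99/157) = +1 → QR.
(154/157) = +1 → QR.
Total quadratic residues among the 4: 3.

3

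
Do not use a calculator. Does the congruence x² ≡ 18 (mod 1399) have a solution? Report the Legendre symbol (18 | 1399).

Pull out 2: since 1399 ≡ 7 (mod 8), (2/1399) = +1.
Reciprocity: 9 ≡ 1 and 1399 ≡ 3 (mod 4), so (9/1399) = +(1399/9).
Reduce top mod 9: now compute (4/9).
Pull out 2^2: since 9 ≡ 1 (mod 8), (2/9) = +1, so (2/9)^2 = +1.
Reached (1/9) = 1. Collecting the sign flips along the way, the symbol is +1.

1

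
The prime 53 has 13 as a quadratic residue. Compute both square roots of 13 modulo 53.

53 ≡ 1 (mod 4), so we find a root by search.
Trying successive values, 15² = 225 ≡ 13 (mod 53). The other root is 53 − 15 = 38.

15, 38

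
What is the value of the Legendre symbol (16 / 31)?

Euler's criterion: (16/31) ≡ 16^15 (mod 31).
16^2 ≡ 8 (mod 31)
16^4 ≡ 2 (mod 31)
16^8 ≡ 4 (mod 31)
16^15 = 16^(8+4+2+1) ≡ 1 (mod 31).
Result is 1, so (16/31) = 1.

1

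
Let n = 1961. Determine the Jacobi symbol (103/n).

Reciprocity: 103 ≡ 3 and 1961 ≡ 1 (mod 4), so (103/1961) = +(1961/103).
Reduce top mod 103: now compute (4/103).
Pull out 2^2: since 103 ≡ 7 (mod 8), (2/103) = +1, so (2/103)^2 = +1.
Reached (1/103) = 1. Collecting the sign flips along the way, the symbol is +1.

1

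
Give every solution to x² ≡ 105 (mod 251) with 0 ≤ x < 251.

Since 251 ≡ 3 (mod 4), a square root of 105 is 105^((251+1)/4) = 105^63 mod 251.
Repeated squaring: 105^2≡232, 105^4≡110, 105^8≡52, 105^16≡194, 105^32≡237 (mod 251).
105^63 = 105^(32+16+8+4+2+1) ≡ 119 (mod 251).
Check: 119² = 14161 ≡ 105 (mod 251). The two roots are 119 and 132.

119, 132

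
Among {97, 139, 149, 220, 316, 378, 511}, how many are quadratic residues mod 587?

(97/587) = -1 → non-residue.
(139/587) = -1 → non-residue.
(149/587) = +1 → QR.
(220/587) = +1 → QR.
(316/587) = +1 → QR.
(378/587) = -1 → non-residue.
(511/587) = +1 → QR.
Total quadratic residues among the 7: 4.

4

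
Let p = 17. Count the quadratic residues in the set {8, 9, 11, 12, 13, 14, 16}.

4

(8/17) = +1 → QR.
(9/17) = +1 → QR.
(11/17) = -1 → non-residue.
(12/17) = -1 → non-residue.
(13/17) = +1 → QR.
(14/17) = -1 → non-residue.
(16/17) = +1 → QR.
Total quadratic residues among the 7: 4.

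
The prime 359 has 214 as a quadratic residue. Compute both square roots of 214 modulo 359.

Since 359 ≡ 3 (mod 4), a square root of 214 is 214^((359+1)/4) = 214^90 mod 359.
Repeated squaring: 214^2≡203, 214^4≡283, 214^8≡32, 214^16≡306, 214^32≡296, 214^64≡20 (mod 359).
214^90 = 214^(64+16+8+2) ≡ 219 (mod 359).
Check: 219² = 47961 ≡ 214 (mod 359). The two roots are 140 and 219.

140, 219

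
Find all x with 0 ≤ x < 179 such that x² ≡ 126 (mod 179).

22, 157

Since 179 ≡ 3 (mod 4), a square root of 126 is 126^((179+1)/4) = 126^45 mod 179.
Repeated squaring: 126^2≡124, 126^4≡161, 126^8≡145, 126^16≡82, 126^32≡101 (mod 179).
126^45 = 126^(32+8+4+1) ≡ 22 (mod 179).
Check: 22² = 484 ≡ 126 (mod 179). The two roots are 22 and 157.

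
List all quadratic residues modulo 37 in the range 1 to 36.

1, 3, 4, 7, 9, 10, 11, 12, 16, 21, 25, 26, 27, 28, 30, 33, 34, 36

Square k = 1,…,18 (k and 37−k give the same square):
1²=1, 2²=4, 3²=9, 4²=16, 5²=25, 6²=36, 7²≡12, 8²≡27, 9²≡7, 10²≡26, 11²≡10, 12²≡33, 13²≡21, 14²≡11, 15²≡3, 16²≡34, 17²≡30, 18²≡28 (mod 37).
So the quadratic residues mod 37 are {1, 3, 4, 7, 9, 10, 11, 12, 16, 21, 25, 26, 27, 28, 30, 33, 34, 36}.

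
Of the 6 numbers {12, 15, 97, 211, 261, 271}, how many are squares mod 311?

2

(12/311) = +1 → QR.
(15/311) = +1 → QR.
(97/311) = -1 → non-residue.
(211/311) = -1 → non-residue.
(261/311) = -1 → non-residue.
(271/311) = -1 → non-residue.
Total quadratic residues among the 6: 2.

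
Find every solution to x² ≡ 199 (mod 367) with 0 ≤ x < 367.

Since 367 ≡ 3 (mod 4), a square root of 199 is 199^((367+1)/4) = 199^92 mod 367.
Repeated squaring: 199^2≡332, 199^4≡124, 199^8≡329, 199^16≡343, 199^32≡209, 199^64≡8 (mod 367).
199^92 = 199^(64+16+8+4) ≡ 49 (mod 367).
Check: 49² = 2401 ≡ 199 (mod 367). The two roots are 49 and 318.

49, 318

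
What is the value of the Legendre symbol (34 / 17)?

0

First reduce: 34 ≡ 0 (mod 17).
Top reduces to 0: gcd > 1, so the symbol is 0.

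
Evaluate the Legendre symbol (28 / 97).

Pull out 2^2: since 97 ≡ 1 (mod 8), (2/97) = +1, so (2/97)^2 = +1.
Reciprocity: 7 ≡ 3 and 97 ≡ 1 (mod 4), so (7/97) = +(97/7).
Reduce top mod 7: now compute (6/7).
Pull out 2: since 7 ≡ 7 (mod 8), (2/7) = +1.
Reciprocity: 3 ≡ 3 and 7 ≡ 3 (mod 4), so (3/7) = −(7/3).
Reduce top mod 3: now compute (1/3).
Reached (1/3) = 1. Collecting the sign flips along the way, the symbol is -1.

-1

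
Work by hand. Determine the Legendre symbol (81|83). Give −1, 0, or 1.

1

Euler's criterion: (81/83) ≡ 81^41 (mod 83).
81^2 ≡ 4 (mod 83)
81^4 ≡ 16 (mod 83)
81^8 ≡ 7 (mod 83)
81^16 ≡ 49 (mod 83)
81^32 ≡ 77 (mod 83)
81^41 = 81^(32+8+1) ≡ 1 (mod 83).
Result is 1, so (81/83) = 1.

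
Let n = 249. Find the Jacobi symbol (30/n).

0

Pull out 2: since 249 ≡ 1 (mod 8), (2/249) = +1.
Reciprocity: 15 ≡ 3 and 249 ≡ 1 (mod 4), so (15/249) = +(249/15).
Reduce top mod 15: now compute (9/15).
Reciprocity: 9 ≡ 1 and 15 ≡ 3 (mod 4), so (9/15) = +(15/9).
Reduce top mod 9: now compute (6/9).
Pull out 2: since 9 ≡ 1 (mod 8), (2/9) = +1.
Reciprocity: 3 ≡ 3 and 9 ≡ 1 (mod 4), so (3/9) = +(9/3).
Reduce top mod 3: now compute (0/3).
Top reduces to 0: gcd > 1, so the symbol is 0.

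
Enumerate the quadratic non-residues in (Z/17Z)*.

Square k = 1,…,8 (k and 17−k give the same square):
1²=1, 2²=4, 3²=9, 4²=16, 5²≡8, 6²≡2, 7²≡15, 8²≡13 (mod 17).
The residues are {1, 2, 4, 8, 9, 13, 15, 16}; the non-residues are the remaining 8 nonzero classes.

3, 5, 6, 7, 10, 11, 12, 14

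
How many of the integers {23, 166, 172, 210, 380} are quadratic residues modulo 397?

2

(23/397) = +1 → QR.
(166/397) = -1 → non-residue.
(172/397) = +1 → QR.
(210/397) = -1 → non-residue.
(380/397) = -1 → non-residue.
Total quadratic residues among the 5: 2.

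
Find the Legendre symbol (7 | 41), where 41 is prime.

Reciprocity: 7 ≡ 3 and 41 ≡ 1 (mod 4), so (7/41) = +(41/7).
Reduce top mod 7: now compute (6/7).
Pull out 2: since 7 ≡ 7 (mod 8), (2/7) = +1.
Reciprocity: 3 ≡ 3 and 7 ≡ 3 (mod 4), so (3/7) = −(7/3).
Reduce top mod 3: now compute (1/3).
Reached (1/3) = 1. Collecting the sign flips along the way, the symbol is -1.

-1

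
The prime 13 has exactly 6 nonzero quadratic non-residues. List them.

Square k = 1,…,6 (k and 13−k give the same square):
1²=1, 2²=4, 3²=9, 4²≡3, 5²≡12, 6²≡10 (mod 13).
The residues are {1, 3, 4, 9, 10, 12}; the non-residues are the remaining 6 nonzero classes.

2, 5, 6, 7, 8, 11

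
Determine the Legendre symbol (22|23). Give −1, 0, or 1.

-1

Pull out 2: since 23 ≡ 7 (mod 8), (2/23) = +1.
Reciprocity: 11 ≡ 3 and 23 ≡ 3 (mod 4), so (11/23) = −(23/11).
Reduce top mod 11: now compute (1/11).
Reached (1/11) = 1. Collecting the sign flips along the way, the symbol is -1.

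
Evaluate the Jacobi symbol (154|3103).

1

Pull out 2: since 3103 ≡ 7 (mod 8), (2/3103) = +1.
Reciprocity: 77 ≡ 1 and 3103 ≡ 3 (mod 4), so (77/3103) = +(3103/77).
Reduce top mod 77: now compute (23/77).
Reciprocity: 23 ≡ 3 and 77 ≡ 1 (mod 4), so (23/77) = +(77/23).
Reduce top mod 23: now compute (8/23).
Pull out 2^3: since 23 ≡ 7 (mod 8), (2/23) = +1, so (2/23)^3 = +1.
Reached (1/23) = 1. Collecting the sign flips along the way, the symbol is +1.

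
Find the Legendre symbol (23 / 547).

Reciprocity: 23 ≡ 3 and 547 ≡ 3 (mod 4), so (23/547) = −(547/23).
Reduce top mod 23: now compute (18/23).
Pull out 2: since 23 ≡ 7 (mod 8), (2/23) = +1.
Reciprocity: 9 ≡ 1 and 23 ≡ 3 (mod 4), so (9/23) = +(23/9).
Reduce top mod 9: now compute (5/9).
Reciprocity: 5 ≡ 1 and 9 ≡ 1 (mod 4), so (5/9) = +(9/5).
Reduce top mod 5: now compute (4/5).
Pull out 2^2: since 5 ≡ 5 (mod 8), (2/5) = -1, so (2/5)^2 = +1.
Reached (1/5) = 1. Collecting the sign flips along the way, the symbol is -1.

-1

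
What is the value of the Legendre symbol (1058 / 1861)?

Pull out 2: since 1861 ≡ 5 (mod 8), (2/1861) = -1.
Reciprocity: 529 ≡ 1 and 1861 ≡ 1 (mod 4), so (529/1861) = +(1861/529).
Reduce top mod 529: now compute (274/529).
Pull out 2: since 529 ≡ 1 (mod 8), (2/529) = +1.
Reciprocity: 137 ≡ 1 and 529 ≡ 1 (mod 4), so (137/529) = +(529/137).
Reduce top mod 137: now compute (118/137).
Pull out 2: since 137 ≡ 1 (mod 8), (2/137) = +1.
Reciprocity: 59 ≡ 3 and 137 ≡ 1 (mod 4), so (59/137) = +(137/59).
Reduce top mod 59: now compute (19/59).
Reciprocity: 19 ≡ 3 and 59 ≡ 3 (mod 4), so (19/59) = −(59/19).
Reduce top mod 19: now compute (2/19).
Pull out 2: since 19 ≡ 3 (mod 8), (2/19) = -1.
Reached (1/19) = 1. Collecting the sign flips along the way, the symbol is -1.

-1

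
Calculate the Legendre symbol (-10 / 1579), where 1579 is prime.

First reduce: -10 ≡ 1569 (mod 1579).
Reciprocity: 1569 ≡ 1 and 1579 ≡ 3 (mod 4), so (1569/1579) = +(1579/1569).
Reduce top mod 1569: now compute (10/1569).
Pull out 2: since 1569 ≡ 1 (mod 8), (2/1569) = +1.
Reciprocity: 5 ≡ 1 and 1569 ≡ 1 (mod 4), so (5/1569) = +(1569/5).
Reduce top mod 5: now compute (4/5).
Pull out 2^2: since 5 ≡ 5 (mod 8), (2/5) = -1, so (2/5)^2 = +1.
Reached (1/5) = 1. Collecting the sign flips along the way, the symbol is +1.

1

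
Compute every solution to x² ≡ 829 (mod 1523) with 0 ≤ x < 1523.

520, 1003

Since 1523 ≡ 3 (mod 4), a square root of 829 is 829^((1523+1)/4) = 829^381 mod 1523.
Repeated squaring: 829^2≡368, 829^4≡1400, 829^8≡1422, 829^16≡1063, 829^32≡1426, 829^64≡271, 829^128≡337, 829^256≡867 (mod 1523).
829^381 = 829^(256+64+32+16+8+4+1) ≡ 1003 (mod 1523).
Check: 1003² = 1006009 ≡ 829 (mod 1523). The two roots are 520 and 1003.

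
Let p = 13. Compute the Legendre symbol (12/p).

Pull out 2^2: since 13 ≡ 5 (mod 8), (2/13) = -1, so (2/13)^2 = +1.
Reciprocity: 3 ≡ 3 and 13 ≡ 1 (mod 4), so (3/13) = +(13/3).
Reduce top mod 3: now compute (1/3).
Reached (1/3) = 1. Collecting the sign flips along the way, the symbol is +1.

1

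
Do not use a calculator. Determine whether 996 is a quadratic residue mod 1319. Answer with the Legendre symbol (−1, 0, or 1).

1

Pull out 2^2: since 1319 ≡ 7 (mod 8), (2/1319) = +1, so (2/1319)^2 = +1.
Reciprocity: 249 ≡ 1 and 1319 ≡ 3 (mod 4), so (249/1319) = +(1319/249).
Reduce top mod 249: now compute (74/249).
Pull out 2: since 249 ≡ 1 (mod 8), (2/249) = +1.
Reciprocity: 37 ≡ 1 and 249 ≡ 1 (mod 4), so (37/249) = +(249/37).
Reduce top mod 37: now compute (27/37).
Reciprocity: 27 ≡ 3 and 37 ≡ 1 (mod 4), so (27/37) = +(37/27).
Reduce top mod 27: now compute (10/27).
Pull out 2: since 27 ≡ 3 (mod 8), (2/27) = -1.
Reciprocity: 5 ≡ 1 and 27 ≡ 3 (mod 4), so (5/27) = +(27/5).
Reduce top mod 5: now compute (2/5).
Pull out 2: since 5 ≡ 5 (mod 8), (2/5) = -1.
Reached (1/5) = 1. Collecting the sign flips along the way, the symbol is +1.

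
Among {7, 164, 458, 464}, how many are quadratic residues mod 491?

(7/491) = -1 → non-residue.
(164/491) = +1 → QR.
(458/491) = -1 → non-residue.
(464/491) = -1 → non-residue.
Total quadratic residues among the 4: 1.

1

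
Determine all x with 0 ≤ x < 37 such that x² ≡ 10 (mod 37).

37 ≡ 1 (mod 4), so we find a root by search.
Trying successive values, 11² = 121 ≡ 10 (mod 37). The other root is 37 − 11 = 26.

11, 26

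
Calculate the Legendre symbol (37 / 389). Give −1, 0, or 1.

-1

Reciprocity: 37 ≡ 1 and 389 ≡ 1 (mod 4), so (37/389) = +(389/37).
Reduce top mod 37: now compute (19/37).
Reciprocity: 19 ≡ 3 and 37 ≡ 1 (mod 4), so (19/37) = +(37/19).
Reduce top mod 19: now compute (18/19).
Pull out 2: since 19 ≡ 3 (mod 8), (2/19) = -1.
Reciprocity: 9 ≡ 1 and 19 ≡ 3 (mod 4), so (9/19) = +(19/9).
Reduce top mod 9: now compute (1/9).
Reached (1/9) = 1. Collecting the sign flips along the way, the symbol is -1.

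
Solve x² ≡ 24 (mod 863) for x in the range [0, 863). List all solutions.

Since 863 ≡ 3 (mod 4), a square root of 24 is 24^((863+1)/4) = 24^216 mod 863.
Repeated squaring: 24^2≡576, 24^4≡384, 24^8≡746, 24^16≡744, 24^32≡353, 24^64≡337, 24^128≡516 (mod 863).
24^216 = 24^(128+64+16+8) ≡ 144 (mod 863).
Check: 144² = 20736 ≡ 24 (mod 863). The two roots are 144 and 719.

144, 719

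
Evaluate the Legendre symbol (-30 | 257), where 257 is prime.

1

First reduce: -30 ≡ 227 (mod 257).
Reciprocity: 227 ≡ 3 and 257 ≡ 1 (mod 4), so (227/257) = +(257/227).
Reduce top mod 227: now compute (30/227).
Pull out 2: since 227 ≡ 3 (mod 8), (2/227) = -1.
Reciprocity: 15 ≡ 3 and 227 ≡ 3 (mod 4), so (15/227) = −(227/15).
Reduce top mod 15: now compute (2/15).
Pull out 2: since 15 ≡ 7 (mod 8), (2/15) = +1.
Reached (1/15) = 1. Collecting the sign flips along the way, the symbol is +1.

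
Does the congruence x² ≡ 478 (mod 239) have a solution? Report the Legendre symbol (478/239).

0

First reduce: 478 ≡ 0 (mod 239).
Top reduces to 0: gcd > 1, so the symbol is 0.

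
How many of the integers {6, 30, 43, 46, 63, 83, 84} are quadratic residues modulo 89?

1

(6/89) = -1 → non-residue.
(30/89) = -1 → non-residue.
(43/89) = -1 → non-residue.
(46/89) = -1 → non-residue.
(63/89) = -1 → non-residue.
(83/89) = -1 → non-residue.
(84/89) = +1 → QR.
Total quadratic residues among the 7: 1.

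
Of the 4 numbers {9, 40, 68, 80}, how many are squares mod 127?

2

(9/127) = +1 → QR.
(40/127) = -1 → non-residue.
(68/127) = +1 → QR.
(80/127) = -1 → non-residue.
Total quadratic residues among the 4: 2.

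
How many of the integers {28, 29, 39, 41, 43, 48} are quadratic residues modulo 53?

3

(28/53) = +1 → QR.
(29/53) = +1 → QR.
(39/53) = -1 → non-residue.
(41/53) = -1 → non-residue.
(43/53) = +1 → QR.
(48/53) = -1 → non-residue.
Total quadratic residues among the 6: 3.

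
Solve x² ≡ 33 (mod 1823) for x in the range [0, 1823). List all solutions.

230, 1593

Since 1823 ≡ 3 (mod 4), a square root of 33 is 33^((1823+1)/4) = 33^456 mod 1823.
Repeated squaring: 33^2≡1089, 33^4≡971, 33^8≡350, 33^16≡359, 33^32≡1271, 33^64≡263, 33^128≡1718, 33^256≡87 (mod 1823).
33^456 = 33^(256+128+64+8) ≡ 230 (mod 1823).
Check: 230² = 52900 ≡ 33 (mod 1823). The two roots are 230 and 1593.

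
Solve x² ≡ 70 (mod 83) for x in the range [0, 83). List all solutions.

30, 53

Since 83 ≡ 3 (mod 4), a square root of 70 is 70^((83+1)/4) = 70^21 mod 83.
Repeated squaring: 70^2≡3, 70^4≡9, 70^8≡81, 70^16≡4 (mod 83).
70^21 = 70^(16+4+1) ≡ 30 (mod 83).
Check: 30² = 900 ≡ 70 (mod 83). The two roots are 30 and 53.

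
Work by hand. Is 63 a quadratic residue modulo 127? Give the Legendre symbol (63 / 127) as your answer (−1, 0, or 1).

Reciprocity: 63 ≡ 3 and 127 ≡ 3 (mod 4), so (63/127) = −(127/63).
Reduce top mod 63: now compute (1/63).
Reached (1/63) = 1. Collecting the sign flips along the way, the symbol is -1.

-1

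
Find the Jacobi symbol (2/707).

-1

Pull out 2: since 707 ≡ 3 (mod 8), (2/707) = -1.
Reached (1/707) = 1. Collecting the sign flips along the way, the symbol is -1.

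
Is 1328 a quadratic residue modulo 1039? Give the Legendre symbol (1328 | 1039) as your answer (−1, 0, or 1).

Euler's criterion: (1328/1039) ≡ 289^519 (mod 1039).
289^2 ≡ 401 (mod 1039)
289^4 ≡ 795 (mod 1039)
289^8 ≡ 313 (mod 1039)
289^16 ≡ 303 (mod 1039)
289^32 ≡ 377 (mod 1039)
289^64 ≡ 825 (mod 1039)
289^128 ≡ 80 (mod 1039)
289^256 ≡ 166 (mod 1039)
289^512 ≡ 542 (mod 1039)
289^519 = 289^(512+4+2+1) ≡ 1 (mod 1039).
Result is 1, so (1328/1039) = 1.

1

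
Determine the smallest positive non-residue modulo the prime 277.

(2/277) = −1, so 2 is the smallest positive non-residue mod 277.

2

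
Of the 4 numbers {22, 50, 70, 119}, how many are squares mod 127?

3

(22/127) = +1 → QR.
(50/127) = +1 → QR.
(70/127) = +1 → QR.
(119/127) = -1 → non-residue.
Total quadratic residues among the 4: 3.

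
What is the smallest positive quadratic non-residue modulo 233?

3

(2/233) = +1, so 2 is a residue.
(3/233) = −1, so 3 is the smallest positive non-residue mod 233.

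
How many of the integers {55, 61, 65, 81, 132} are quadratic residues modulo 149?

3

(55/149) = -1 → non-residue.
(61/149) = +1 → QR.
(65/149) = -1 → non-residue.
(81/149) = +1 → QR.
(132/149) = +1 → QR.
Total quadratic residues among the 5: 3.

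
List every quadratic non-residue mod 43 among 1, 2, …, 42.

2,3,5,7,8,12,18,19,20,22,26,27,28,29,30,32,33,34,37,39,42

Square k = 1,…,21 (k and 43−k give the same square):
1²=1, 2²=4, 3²=9, 4²=16, 5²=25, 6²=36, 7²≡6, 8²≡21, 9²≡38, 10²≡14, 11²≡35, 12²≡15, 13²≡40, 14²≡24, 15²≡10, 16²≡41, 17²≡31, 18²≡23, 19²≡17, 20²≡13, 21²≡11 (mod 43).
The residues are {1, 4, 6, 9, 10, 11, 13, 14, 15, 16, 17, 21, 23, 24, 25, 31, 35, 36, 38, 40, 41}; the non-residues are the remaining 21 nonzero classes.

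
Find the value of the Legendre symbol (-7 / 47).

-1

Euler's criterion: (-7/47) ≡ 40^23 (mod 47).
40^2 ≡ 2 (mod 47)
40^4 ≡ 4 (mod 47)
40^8 ≡ 16 (mod 47)
40^16 ≡ 21 (mod 47)
40^23 = 40^(16+4+2+1) ≡ 46 (mod 47).
Result is 46 ≡ −1, so (-7/47) = −1.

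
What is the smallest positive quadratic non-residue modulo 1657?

5

(2/1657) = +1, so 2 is a residue.
(3/1657) = +1, so 3 is a residue.
(4/1657) = +1, so 4 is a residue.
(5/1657) = −1, so 5 is the smallest positive non-residue mod 1657.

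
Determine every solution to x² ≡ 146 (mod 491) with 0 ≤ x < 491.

Since 491 ≡ 3 (mod 4), a square root of 146 is 146^((491+1)/4) = 146^123 mod 491.
Repeated squaring: 146^2≡203, 146^4≡456, 146^8≡243, 146^16≡129, 146^32≡438, 146^64≡354 (mod 491).
146^123 = 146^(64+32+16+8+2+1) ≡ 51 (mod 491).
Check: 51² = 2601 ≡ 146 (mod 491). The two roots are 51 and 440.

51, 440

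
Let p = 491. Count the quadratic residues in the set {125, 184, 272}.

(125/491) = +1 → QR.
(184/491) = +1 → QR.
(272/491) = +1 → QR.
Total quadratic residues among the 3: 3.

3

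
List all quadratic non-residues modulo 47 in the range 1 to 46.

Square k = 1,…,23 (k and 47−k give the same square):
1²=1, 2²=4, 3²=9, 4²=16, 5²=25, 6²=36, 7²≡2, 8²≡17, 9²≡34, 10²≡6, 11²≡27, 12²≡3, 13²≡28, 14²≡8, 15²≡37, 16²≡21, 17²≡7, 18²≡42, 19²≡32, 20²≡24, 21²≡18, 22²≡14, 23²≡12 (mod 47).
The residues are {1, 2, 3, 4, 6, 7, 8, 9, 12, 14, 16, 17, 18, 21, 24, 25, 27, 28, 32, 34, 36, 37, 42}; the non-residues are the remaining 23 nonzero classes.

5 10 11 13 15 19 20 22 23 26 29 30 31 33 35 38 39 40 41 43 44 45 46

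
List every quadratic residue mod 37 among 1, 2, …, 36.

1 3 4 7 9 10 11 12 16 21 25 26 27 28 30 33 34 36

Square k = 1,…,18 (k and 37−k give the same square):
1²=1, 2²=4, 3²=9, 4²=16, 5²=25, 6²=36, 7²≡12, 8²≡27, 9²≡7, 10²≡26, 11²≡10, 12²≡33, 13²≡21, 14²≡11, 15²≡3, 16²≡34, 17²≡30, 18²≡28 (mod 37).
So the quadratic residues mod 37 are {1, 3, 4, 7, 9, 10, 11, 12, 16, 21, 25, 26, 27, 28, 30, 33, 34, 36}.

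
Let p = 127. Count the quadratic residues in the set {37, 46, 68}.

2

(37/127) = +1 → QR.
(46/127) = -1 → non-residue.
(68/127) = +1 → QR.
Total quadratic residues among the 3: 2.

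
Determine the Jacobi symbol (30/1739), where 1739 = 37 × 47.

-1

Pull out 2: since 1739 ≡ 3 (mod 8), (2/1739) = -1.
Reciprocity: 15 ≡ 3 and 1739 ≡ 3 (mod 4), so (15/1739) = −(1739/15).
Reduce top mod 15: now compute (14/15).
Pull out 2: since 15 ≡ 7 (mod 8), (2/15) = +1.
Reciprocity: 7 ≡ 3 and 15 ≡ 3 (mod 4), so (7/15) = −(15/7).
Reduce top mod 7: now compute (1/7).
Reached (1/7) = 1. Collecting the sign flips along the way, the symbol is -1.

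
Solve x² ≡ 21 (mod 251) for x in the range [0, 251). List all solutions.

Since 251 ≡ 3 (mod 4), a square root of 21 is 21^((251+1)/4) = 21^63 mod 251.
Repeated squaring: 21^2≡190, 21^4≡207, 21^8≡179, 21^16≡164, 21^32≡39 (mod 251).
21^63 = 21^(32+16+8+4+2+1) ≡ 180 (mod 251).
Check: 180² = 32400 ≡ 21 (mod 251). The two roots are 71 and 180.

71, 180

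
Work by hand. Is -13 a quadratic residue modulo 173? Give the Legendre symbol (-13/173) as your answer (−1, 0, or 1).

Euler's criterion: (-13/173) ≡ 160^86 (mod 173).
160^2 ≡ 169 (mod 173)
160^4 ≡ 16 (mod 173)
160^8 ≡ 83 (mod 173)
160^16 ≡ 142 (mod 173)
160^32 ≡ 96 (mod 173)
160^64 ≡ 47 (mod 173)
160^86 = 160^(64+16+4+2) ≡ 1 (mod 173).
Result is 1, so (-13/173) = 1.

1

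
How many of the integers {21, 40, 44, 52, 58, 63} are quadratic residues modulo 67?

2

(21/67) = +1 → QR.
(40/67) = +1 → QR.
(44/67) = -1 → non-residue.
(52/67) = -1 → non-residue.
(58/67) = -1 → non-residue.
(63/67) = -1 → non-residue.
Total quadratic residues among the 6: 2.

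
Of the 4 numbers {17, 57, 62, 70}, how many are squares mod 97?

(17/97) = -1 → non-residue.
(57/97) = -1 → non-residue.
(62/97) = +1 → QR.
(70/97) = +1 → QR.
Total quadratic residues among the 4: 2.

2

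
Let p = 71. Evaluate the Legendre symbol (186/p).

First reduce: 186 ≡ 44 (mod 71).
Pull out 2^2: since 71 ≡ 7 (mod 8), (2/71) = +1, so (2/71)^2 = +1.
Reciprocity: 11 ≡ 3 and 71 ≡ 3 (mod 4), so (11/71) = −(71/11).
Reduce top mod 11: now compute (5/11).
Reciprocity: 5 ≡ 1 and 11 ≡ 3 (mod 4), so (5/11) = +(11/5).
Reduce top mod 5: now compute (1/5).
Reached (1/5) = 1. Collecting the sign flips along the way, the symbol is -1.

-1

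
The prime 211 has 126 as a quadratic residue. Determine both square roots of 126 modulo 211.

Since 211 ≡ 3 (mod 4), a square root of 126 is 126^((211+1)/4) = 126^53 mod 211.
Repeated squaring: 126^2≡51, 126^4≡69, 126^8≡119, 126^16≡24, 126^32≡154 (mod 211).
126^53 = 126^(32+16+4+1) ≡ 45 (mod 211).
Check: 45² = 2025 ≡ 126 (mod 211). The two roots are 45 and 166.

45, 166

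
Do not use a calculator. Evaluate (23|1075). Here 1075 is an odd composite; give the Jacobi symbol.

1

Reciprocity: 23 ≡ 3 and 1075 ≡ 3 (mod 4), so (23/1075) = −(1075/23).
Reduce top mod 23: now compute (17/23).
Reciprocity: 17 ≡ 1 and 23 ≡ 3 (mod 4), so (17/23) = +(23/17).
Reduce top mod 17: now compute (6/17).
Pull out 2: since 17 ≡ 1 (mod 8), (2/17) = +1.
Reciprocity: 3 ≡ 3 and 17 ≡ 1 (mod 4), so (3/17) = +(17/3).
Reduce top mod 3: now compute (2/3).
Pull out 2: since 3 ≡ 3 (mod 8), (2/3) = -1.
Reached (1/3) = 1. Collecting the sign flips along the way, the symbol is +1.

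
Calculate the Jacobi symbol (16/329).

Pull out 2^4: since 329 ≡ 1 (mod 8), (2/329) = +1, so (2/329)^4 = +1.
Reached (1/329) = 1. Collecting the sign flips along the way, the symbol is +1.

1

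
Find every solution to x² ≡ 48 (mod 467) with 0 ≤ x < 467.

197, 270

Since 467 ≡ 3 (mod 4), a square root of 48 is 48^((467+1)/4) = 48^117 mod 467.
Repeated squaring: 48^2≡436, 48^4≡27, 48^8≡262, 48^16≡462, 48^32≡25, 48^64≡158 (mod 467).
48^117 = 48^(64+32+16+4+1) ≡ 270 (mod 467).
Check: 270² = 72900 ≡ 48 (mod 467). The two roots are 197 and 270.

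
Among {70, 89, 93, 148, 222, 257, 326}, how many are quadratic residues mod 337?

2

(70/337) = -1 → non-residue.
(89/337) = -1 → non-residue.
(93/337) = -1 → non-residue.
(148/337) = +1 → QR.
(222/337) = +1 → QR.
(257/337) = -1 → non-residue.
(326/337) = -1 → non-residue.
Total quadratic residues among the 7: 2.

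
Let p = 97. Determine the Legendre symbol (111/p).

-1

First reduce: 111 ≡ 14 (mod 97).
Pull out 2: since 97 ≡ 1 (mod 8), (2/97) = +1.
Reciprocity: 7 ≡ 3 and 97 ≡ 1 (mod 4), so (7/97) = +(97/7).
Reduce top mod 7: now compute (6/7).
Pull out 2: since 7 ≡ 7 (mod 8), (2/7) = +1.
Reciprocity: 3 ≡ 3 and 7 ≡ 3 (mod 4), so (3/7) = −(7/3).
Reduce top mod 3: now compute (1/3).
Reached (1/3) = 1. Collecting the sign flips along the way, the symbol is -1.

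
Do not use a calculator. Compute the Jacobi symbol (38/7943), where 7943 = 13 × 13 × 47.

Pull out 2: since 7943 ≡ 7 (mod 8), (2/7943) = +1.
Reciprocity: 19 ≡ 3 and 7943 ≡ 3 (mod 4), so (19/7943) = −(7943/19).
Reduce top mod 19: now compute (1/19).
Reached (1/19) = 1. Collecting the sign flips along the way, the symbol is -1.

-1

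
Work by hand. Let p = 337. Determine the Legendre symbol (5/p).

-1

Reciprocity: 5 ≡ 1 and 337 ≡ 1 (mod 4), so (5/337) = +(337/5).
Reduce top mod 5: now compute (2/5).
Pull out 2: since 5 ≡ 5 (mod 8), (2/5) = -1.
Reached (1/5) = 1. Collecting the sign flips along the way, the symbol is -1.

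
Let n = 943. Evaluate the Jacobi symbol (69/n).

Reciprocity: 69 ≡ 1 and 943 ≡ 3 (mod 4), so (69/943) = +(943/69).
Reduce top mod 69: now compute (46/69).
Pull out 2: since 69 ≡ 5 (mod 8), (2/69) = -1.
Reciprocity: 23 ≡ 3 and 69 ≡ 1 (mod 4), so (23/69) = +(69/23).
Reduce top mod 23: now compute (0/23).
Top reduces to 0: gcd > 1, so the symbol is 0.

0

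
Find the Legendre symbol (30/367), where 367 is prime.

Euler's criterion: (30/367) ≡ 30^183 (mod 367).
30^2 ≡ 166 (mod 367)
30^4 ≡ 31 (mod 367)
30^8 ≡ 227 (mod 367)
30^16 ≡ 149 (mod 367)
30^32 ≡ 181 (mod 367)
30^64 ≡ 98 (mod 367)
30^128 ≡ 62 (mod 367)
30^183 = 30^(128+32+16+4+2+1) ≡ 1 (mod 367).
Result is 1, so (30/367) = 1.

1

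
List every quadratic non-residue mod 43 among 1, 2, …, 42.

Square k = 1,…,21 (k and 43−k give the same square):
1²=1, 2²=4, 3²=9, 4²=16, 5²=25, 6²=36, 7²≡6, 8²≡21, 9²≡38, 10²≡14, 11²≡35, 12²≡15, 13²≡40, 14²≡24, 15²≡10, 16²≡41, 17²≡31, 18²≡23, 19²≡17, 20²≡13, 21²≡11 (mod 43).
The residues are {1, 4, 6, 9, 10, 11, 13, 14, 15, 16, 17, 21, 23, 24, 25, 31, 35, 36, 38, 40, 41}; the non-residues are the remaining 21 nonzero classes.

2, 3, 5, 7, 8, 12, 18, 19, 20, 22, 26, 27, 28, 29, 30, 32, 33, 34, 37, 39, 42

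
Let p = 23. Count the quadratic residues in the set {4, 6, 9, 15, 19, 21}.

(4/23) = +1 → QR.
(6/23) = +1 → QR.
(9/23) = +1 → QR.
(15/23) = -1 → non-residue.
(19/23) = -1 → non-residue.
(21/23) = -1 → non-residue.
Total quadratic residues among the 6: 3.

3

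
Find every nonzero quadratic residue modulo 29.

Square k = 1,…,14 (k and 29−k give the same square):
1²=1, 2²=4, 3²=9, 4²=16, 5²=25, 6²≡7, 7²≡20, 8²≡6, 9²≡23, 10²≡13, 11²≡5, 12²≡28, 13²≡24, 14²≡22 (mod 29).
So the quadratic residues mod 29 are {1, 4, 5, 6, 7, 9, 13, 16, 20, 22, 23, 24, 25, 28}.

1,4,5,6,7,9,13,16,20,22,23,24,25,28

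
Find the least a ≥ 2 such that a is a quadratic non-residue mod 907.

2

(2/907) = −1, so 2 is the smallest positive non-residue mod 907.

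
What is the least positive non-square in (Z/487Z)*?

3

(2/487) = +1, so 2 is a residue.
(3/487) = −1, so 3 is the smallest positive non-residue mod 487.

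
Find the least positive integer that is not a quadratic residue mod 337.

(2/337) = +1, so 2 is a residue.
(3/337) = +1, so 3 is a residue.
(4/337) = +1, so 4 is a residue.
(5/337) = −1, so 5 is the smallest positive non-residue mod 337.

5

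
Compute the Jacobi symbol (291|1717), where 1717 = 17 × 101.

-1

Reciprocity: 291 ≡ 3 and 1717 ≡ 1 (mod 4), so (291/1717) = +(1717/291).
Reduce top mod 291: now compute (262/291).
Pull out 2: since 291 ≡ 3 (mod 8), (2/291) = -1.
Reciprocity: 131 ≡ 3 and 291 ≡ 3 (mod 4), so (131/291) = −(291/131).
Reduce top mod 131: now compute (29/131).
Reciprocity: 29 ≡ 1 and 131 ≡ 3 (mod 4), so (29/131) = +(131/29).
Reduce top mod 29: now compute (15/29).
Reciprocity: 15 ≡ 3 and 29 ≡ 1 (mod 4), so (15/29) = +(29/15).
Reduce top mod 15: now compute (14/15).
Pull out 2: since 15 ≡ 7 (mod 8), (2/15) = +1.
Reciprocity: 7 ≡ 3 and 15 ≡ 3 (mod 4), so (7/15) = −(15/7).
Reduce top mod 7: now compute (1/7).
Reached (1/7) = 1. Collecting the sign flips along the way, the symbol is -1.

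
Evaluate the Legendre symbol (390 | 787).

1

Euler's criterion: (390/787) ≡ 390^393 (mod 787).
390^2 ≡ 209 (mod 787)
390^4 ≡ 396 (mod 787)
390^8 ≡ 203 (mod 787)
390^16 ≡ 285 (mod 787)
390^32 ≡ 164 (mod 787)
390^64 ≡ 138 (mod 787)
390^128 ≡ 156 (mod 787)
390^256 ≡ 726 (mod 787)
390^393 = 390^(256+128+8+1) ≡ 1 (mod 787).
Result is 1, so (390/787) = 1.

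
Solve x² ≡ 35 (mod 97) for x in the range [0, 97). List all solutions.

36, 61

97 ≡ 1 (mod 4), so we find a root by search.
Trying successive values, 36² = 1296 ≡ 35 (mod 97). The other root is 97 − 36 = 61.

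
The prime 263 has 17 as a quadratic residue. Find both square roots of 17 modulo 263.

65, 198

Since 263 ≡ 3 (mod 4), a square root of 17 is 17^((263+1)/4) = 17^66 mod 263.
Repeated squaring: 17^2≡26, 17^4≡150, 17^8≡145, 17^16≡248, 17^32≡225, 17^64≡129 (mod 263).
17^66 = 17^(64+2) ≡ 198 (mod 263).
Check: 198² = 39204 ≡ 17 (mod 263). The two roots are 65 and 198.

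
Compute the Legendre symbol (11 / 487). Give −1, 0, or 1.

Euler's criterion: (11/487) ≡ 11^243 (mod 487).
11^2 ≡ 121 (mod 487)
11^4 ≡ 31 (mod 487)
11^8 ≡ 474 (mod 487)
11^16 ≡ 169 (mod 487)
11^32 ≡ 315 (mod 487)
11^64 ≡ 364 (mod 487)
11^128 ≡ 32 (mod 487)
11^243 = 11^(128+64+32+16+2+1) ≡ 486 (mod 487).
Result is 486 ≡ −1, so (11/487) = −1.

-1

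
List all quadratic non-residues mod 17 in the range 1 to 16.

3, 5, 6, 7, 10, 11, 12, 14

Square k = 1,…,8 (k and 17−k give the same square):
1²=1, 2²=4, 3²=9, 4²=16, 5²≡8, 6²≡2, 7²≡15, 8²≡13 (mod 17).
The residues are {1, 2, 4, 8, 9, 13, 15, 16}; the non-residues are the remaining 8 nonzero classes.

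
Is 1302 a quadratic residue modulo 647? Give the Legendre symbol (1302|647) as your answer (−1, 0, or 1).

1

Euler's criterion: (1302/647) ≡ 8^323 (mod 647).
8^2 ≡ 64 (mod 647)
8^4 ≡ 214 (mod 647)
8^8 ≡ 506 (mod 647)
8^16 ≡ 471 (mod 647)
8^32 ≡ 567 (mod 647)
8^64 ≡ 577 (mod 647)
8^128 ≡ 371 (mod 647)
8^256 ≡ 477 (mod 647)
8^323 = 8^(256+64+2+1) ≡ 1 (mod 647).
Result is 1, so (1302/647) = 1.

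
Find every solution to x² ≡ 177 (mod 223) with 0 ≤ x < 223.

Since 223 ≡ 3 (mod 4), a square root of 177 is 177^((223+1)/4) = 177^56 mod 223.
Repeated squaring: 177^2≡109, 177^4≡62, 177^8≡53, 177^16≡133, 177^32≡72 (mod 223).
177^56 = 177^(32+16+8) ≡ 203 (mod 223).
Check: 203² = 41209 ≡ 177 (mod 223). The two roots are 20 and 203.

20, 203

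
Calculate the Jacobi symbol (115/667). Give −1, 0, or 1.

0

Reciprocity: 115 ≡ 3 and 667 ≡ 3 (mod 4), so (115/667) = −(667/115).
Reduce top mod 115: now compute (92/115).
Pull out 2^2: since 115 ≡ 3 (mod 8), (2/115) = -1, so (2/115)^2 = +1.
Reciprocity: 23 ≡ 3 and 115 ≡ 3 (mod 4), so (23/115) = −(115/23).
Reduce top mod 23: now compute (0/23).
Top reduces to 0: gcd > 1, so the symbol is 0.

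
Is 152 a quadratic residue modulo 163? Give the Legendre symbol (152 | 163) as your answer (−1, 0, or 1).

1

Pull out 2^3: since 163 ≡ 3 (mod 8), (2/163) = -1, so (2/163)^3 = -1.
Reciprocity: 19 ≡ 3 and 163 ≡ 3 (mod 4), so (19/163) = −(163/19).
Reduce top mod 19: now compute (11/19).
Reciprocity: 11 ≡ 3 and 19 ≡ 3 (mod 4), so (11/19) = −(19/11).
Reduce top mod 11: now compute (8/11).
Pull out 2^3: since 11 ≡ 3 (mod 8), (2/11) = -1, so (2/11)^3 = -1.
Reached (1/11) = 1. Collecting the sign flips along the way, the symbol is +1.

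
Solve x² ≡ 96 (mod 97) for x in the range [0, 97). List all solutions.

22, 75

97 ≡ 1 (mod 4), so we find a root by search.
Trying successive values, 22² = 484 ≡ 96 (mod 97). The other root is 97 − 22 = 75.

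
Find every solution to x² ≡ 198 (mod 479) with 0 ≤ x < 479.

Since 479 ≡ 3 (mod 4), a square root of 198 is 198^((479+1)/4) = 198^120 mod 479.
Repeated squaring: 198^2≡405, 198^4≡207, 198^8≡218, 198^16≡103, 198^32≡71, 198^64≡251 (mod 479).
198^120 = 198^(64+32+16+8) ≡ 445 (mod 479).
Check: 445² = 198025 ≡ 198 (mod 479). The two roots are 34 and 445.

34, 445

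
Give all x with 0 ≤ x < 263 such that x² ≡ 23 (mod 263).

54, 209

Since 263 ≡ 3 (mod 4), a square root of 23 is 23^((263+1)/4) = 23^66 mod 263.
Repeated squaring: 23^2≡3, 23^4≡9, 23^8≡81, 23^16≡249, 23^32≡196, 23^64≡18 (mod 263).
23^66 = 23^(64+2) ≡ 54 (mod 263).
Check: 54² = 2916 ≡ 23 (mod 263). The two roots are 54 and 209.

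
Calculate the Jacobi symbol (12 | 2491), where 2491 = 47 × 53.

-1

Pull out 2^2: since 2491 ≡ 3 (mod 8), (2/2491) = -1, so (2/2491)^2 = +1.
Reciprocity: 3 ≡ 3 and 2491 ≡ 3 (mod 4), so (3/2491) = −(2491/3).
Reduce top mod 3: now compute (1/3).
Reached (1/3) = 1. Collecting the sign flips along the way, the symbol is -1.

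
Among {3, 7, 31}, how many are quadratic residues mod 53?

(3/53) = -1 → non-residue.
(7/53) = +1 → QR.
(31/53) = -1 → non-residue.
Total quadratic residues among the 3: 1.

1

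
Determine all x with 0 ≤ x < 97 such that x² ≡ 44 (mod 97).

23, 74

97 ≡ 1 (mod 4), so we find a root by search.
Trying successive values, 23² = 529 ≡ 44 (mod 97). The other root is 97 − 23 = 74.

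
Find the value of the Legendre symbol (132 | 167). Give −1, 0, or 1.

Pull out 2^2: since 167 ≡ 7 (mod 8), (2/167) = +1, so (2/167)^2 = +1.
Reciprocity: 33 ≡ 1 and 167 ≡ 3 (mod 4), so (33/167) = +(167/33).
Reduce top mod 33: now compute (2/33).
Pull out 2: since 33 ≡ 1 (mod 8), (2/33) = +1.
Reached (1/33) = 1. Collecting the sign flips along the way, the symbol is +1.

1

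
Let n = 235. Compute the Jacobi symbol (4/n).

Pull out 2^2: since 235 ≡ 3 (mod 8), (2/235) = -1, so (2/235)^2 = +1.
Reached (1/235) = 1. Collecting the sign flips along the way, the symbol is +1.

1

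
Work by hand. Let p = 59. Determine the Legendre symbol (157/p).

-1

Euler's criterion: (157/59) ≡ 39^29 (mod 59).
39^2 ≡ 46 (mod 59)
39^4 ≡ 51 (mod 59)
39^8 ≡ 5 (mod 59)
39^16 ≡ 25 (mod 59)
39^29 = 39^(16+8+4+1) ≡ 58 (mod 59).
Result is 58 ≡ −1, so (157/59) = −1.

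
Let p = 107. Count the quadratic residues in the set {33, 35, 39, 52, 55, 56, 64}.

6

(33/107) = +1 → QR.
(35/107) = +1 → QR.
(39/107) = +1 → QR.
(52/107) = +1 → QR.
(55/107) = -1 → non-residue.
(56/107) = +1 → QR.
(64/107) = +1 → QR.
Total quadratic residues among the 7: 6.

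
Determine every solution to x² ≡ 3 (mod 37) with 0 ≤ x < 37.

37 ≡ 1 (mod 4), so we find a root by search.
Trying successive values, 15² = 225 ≡ 3 (mod 37). The other root is 37 − 15 = 22.

15, 22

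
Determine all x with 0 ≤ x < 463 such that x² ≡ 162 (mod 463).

Since 463 ≡ 3 (mod 4), a square root of 162 is 162^((463+1)/4) = 162^116 mod 463.
Repeated squaring: 162^2≡316, 162^4≡311, 162^8≡417, 162^16≡264, 162^32≡246, 162^64≡326 (mod 463).
162^116 = 162^(64+32+16+4) ≡ 25 (mod 463).
Check: 25² = 625 ≡ 162 (mod 463). The two roots are 25 and 438.

25, 438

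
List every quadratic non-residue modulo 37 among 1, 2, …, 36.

Square k = 1,…,18 (k and 37−k give the same square):
1²=1, 2²=4, 3²=9, 4²=16, 5²=25, 6²=36, 7²≡12, 8²≡27, 9²≡7, 10²≡26, 11²≡10, 12²≡33, 13²≡21, 14²≡11, 15²≡3, 16²≡34, 17²≡30, 18²≡28 (mod 37).
The residues are {1, 3, 4, 7, 9, 10, 11, 12, 16, 21, 25, 26, 27, 28, 30, 33, 34, 36}; the non-residues are the remaining 18 nonzero classes.

2 5 6 8 13 14 15 17 18 19 20 22 23 24 29 31 32 35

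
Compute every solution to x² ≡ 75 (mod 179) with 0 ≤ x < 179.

84, 95

Since 179 ≡ 3 (mod 4), a square root of 75 is 75^((179+1)/4) = 75^45 mod 179.
Repeated squaring: 75^2≡76, 75^4≡48, 75^8≡156, 75^16≡171, 75^32≡64 (mod 179).
75^45 = 75^(32+8+4+1) ≡ 95 (mod 179).
Check: 95² = 9025 ≡ 75 (mod 179). The two roots are 84 and 95.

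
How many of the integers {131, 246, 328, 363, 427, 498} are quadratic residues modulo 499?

3

(131/499) = +1 → QR.
(246/499) = -1 → non-residue.
(328/499) = +1 → QR.
(363/499) = -1 → non-residue.
(427/499) = +1 → QR.
(498/499) = -1 → non-residue.
Total quadratic residues among the 6: 3.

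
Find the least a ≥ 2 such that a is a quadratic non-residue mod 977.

(2/977) = +1, so 2 is a residue.
(3/977) = −1, so 3 is the smallest positive non-residue mod 977.

3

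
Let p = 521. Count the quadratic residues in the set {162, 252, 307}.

1

(162/521) = +1 → QR.
(252/521) = -1 → non-residue.
(307/521) = -1 → non-residue.
Total quadratic residues among the 3: 1.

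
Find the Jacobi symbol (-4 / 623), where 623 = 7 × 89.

-1

First reduce: -4 ≡ 619 (mod 623).
Reciprocity: 619 ≡ 3 and 623 ≡ 3 (mod 4), so (619/623) = −(623/619).
Reduce top mod 619: now compute (4/619).
Pull out 2^2: since 619 ≡ 3 (mod 8), (2/619) = -1, so (2/619)^2 = +1.
Reached (1/619) = 1. Collecting the sign flips along the way, the symbol is -1.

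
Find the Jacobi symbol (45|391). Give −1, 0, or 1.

Reciprocity: 45 ≡ 1 and 391 ≡ 3 (mod 4), so (45/391) = +(391/45).
Reduce top mod 45: now compute (31/45).
Reciprocity: 31 ≡ 3 and 45 ≡ 1 (mod 4), so (31/45) = +(45/31).
Reduce top mod 31: now compute (14/31).
Pull out 2: since 31 ≡ 7 (mod 8), (2/31) = +1.
Reciprocity: 7 ≡ 3 and 31 ≡ 3 (mod 4), so (7/31) = −(31/7).
Reduce top mod 7: now compute (3/7).
Reciprocity: 3 ≡ 3 and 7 ≡ 3 (mod 4), so (3/7) = −(7/3).
Reduce top mod 3: now compute (1/3).
Reached (1/3) = 1. Collecting the sign flips along the way, the symbol is +1.

1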